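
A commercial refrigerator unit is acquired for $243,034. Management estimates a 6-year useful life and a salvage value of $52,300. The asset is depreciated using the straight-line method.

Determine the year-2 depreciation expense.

$31,789

Depreciable base = $243,034 − $52,300 = $190,734.
Annual expense = $190,734 / 6 = $31,789.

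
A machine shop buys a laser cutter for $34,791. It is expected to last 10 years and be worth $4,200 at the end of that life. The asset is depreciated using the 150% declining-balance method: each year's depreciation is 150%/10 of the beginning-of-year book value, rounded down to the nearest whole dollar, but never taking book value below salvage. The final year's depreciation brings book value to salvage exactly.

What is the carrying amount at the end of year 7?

$11,156

Depreciable base = $34,791 − $4,200 = $30,591.
Year 1: ⌊$34,791 × 150%/10⌋ = $5,218. Book value $29,573.
Year 2: ⌊$29,573 × 150%/10⌋ = $4,435. Book value $25,138.
Year 3: ⌊$25,138 × 150%/10⌋ = $3,770. Book value $21,368.
Year 4: ⌊$21,368 × 150%/10⌋ = $3,205. Book value $18,163.
Year 5: ⌊$18,163 × 150%/10⌋ = $2,724. Book value $15,439.
Year 6: ⌊$15,439 × 150%/10⌋ = $2,315. Book value $13,124.
Year 7: ⌊$13,124 × 150%/10⌋ = $1,968. Book value $11,156.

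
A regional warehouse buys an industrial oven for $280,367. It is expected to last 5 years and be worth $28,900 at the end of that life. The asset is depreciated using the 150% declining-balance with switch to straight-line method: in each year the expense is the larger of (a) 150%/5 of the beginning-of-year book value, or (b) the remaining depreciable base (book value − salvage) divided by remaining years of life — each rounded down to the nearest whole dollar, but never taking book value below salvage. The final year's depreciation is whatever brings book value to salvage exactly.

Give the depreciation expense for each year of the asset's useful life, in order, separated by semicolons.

Depreciable base = $280,367 − $28,900 = $251,467.
Year 1: DB = ⌊$280,367 × 150%/5⌋ = $84,110; SL = ⌊$251,467/5⌋ = $50,293 → take DB $84,110. Book value $196,257.
Year 2: DB = ⌊$196,257 × 150%/5⌋ = $58,877; SL = ⌊$167,357/4⌋ = $41,839 → take DB $58,877. Book value $137,380.
Year 3: DB = ⌊$137,380 × 150%/5⌋ = $41,214; SL = ⌊$108,480/3⌋ = $36,160 → take DB $41,214. Book value $96,166.
Year 4: DB = ⌊$96,166 × 150%/5⌋ = $28,849; SL = ⌊$67,266/2⌋ = $33,633 → take SL $33,633. Book value $62,533.
Year 5 (final): $62,533 − $28,900 = $33,633. Book value $28,900.

$84,110; $58,877; $41,214; $33,633; $33,633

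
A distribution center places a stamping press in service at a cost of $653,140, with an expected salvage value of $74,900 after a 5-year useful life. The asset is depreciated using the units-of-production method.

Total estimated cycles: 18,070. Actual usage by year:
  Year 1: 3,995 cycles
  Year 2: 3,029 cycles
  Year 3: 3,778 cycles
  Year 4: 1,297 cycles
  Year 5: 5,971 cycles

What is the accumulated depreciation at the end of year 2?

Depreciable base = $653,140 − $74,900 = $578,240.
Rate = $578,240 / 18,070 cycles = $32 per cycle.
Year 1: 3,995 × $32 = $127,840. Book value $525,300.
Year 2: 3,029 × $32 = $96,928. Book value $428,372.
Accumulated through year 2 = $653,140 − $428,372 = $224,768.

$224,768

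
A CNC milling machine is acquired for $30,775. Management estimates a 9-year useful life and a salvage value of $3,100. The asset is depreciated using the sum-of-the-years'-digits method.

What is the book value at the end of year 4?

$12,325

Depreciable base = $30,775 − $3,100 = $27,675.
Sum of the years' digits = 9+8+7+6+5+4+3+2+1 = 45.
Year 1: $27,675 × 9/45 = $5,535. Book value $25,240.
Year 2: $27,675 × 8/45 = $4,920. Book value $20,320.
Year 3: $27,675 × 7/45 = $4,305. Book value $16,015.
Year 4: $27,675 × 6/45 = $3,690. Book value $12,325.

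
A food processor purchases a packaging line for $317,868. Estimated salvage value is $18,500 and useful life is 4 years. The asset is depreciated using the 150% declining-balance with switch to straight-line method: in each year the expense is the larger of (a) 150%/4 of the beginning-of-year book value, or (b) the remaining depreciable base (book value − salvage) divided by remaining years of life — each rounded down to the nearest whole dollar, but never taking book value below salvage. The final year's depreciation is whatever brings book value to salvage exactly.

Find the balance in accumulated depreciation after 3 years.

Depreciable base = $317,868 − $18,500 = $299,368.
Year 1: DB = ⌊$317,868 × 150%/4⌋ = $119,200; SL = ⌊$299,368/4⌋ = $74,842 → take DB $119,200. Book value $198,668.
Year 2: DB = ⌊$198,668 × 150%/4⌋ = $74,500; SL = ⌊$180,168/3⌋ = $60,056 → take DB $74,500. Book value $124,168.
Year 3: DB = ⌊$124,168 × 150%/4⌋ = $46,563; SL = ⌊$105,668/2⌋ = $52,834 → take SL $52,834. Book value $71,334.
Accumulated through year 3 = $317,868 − $71,334 = $246,534.

$246,534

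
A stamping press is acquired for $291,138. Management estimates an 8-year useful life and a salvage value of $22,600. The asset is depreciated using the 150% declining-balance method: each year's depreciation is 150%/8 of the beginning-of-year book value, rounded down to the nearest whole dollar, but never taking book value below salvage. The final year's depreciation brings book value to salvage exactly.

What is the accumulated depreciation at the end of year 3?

Depreciable base = $291,138 − $22,600 = $268,538.
Year 1: ⌊$291,138 × 150%/8⌋ = $54,588. Book value $236,550.
Year 2: ⌊$236,550 × 150%/8⌋ = $44,353. Book value $192,197.
Year 3: ⌊$192,197 × 150%/8⌋ = $36,036. Book value $156,161.
Accumulated through year 3 = $291,138 − $156,161 = $134,977.

$134,977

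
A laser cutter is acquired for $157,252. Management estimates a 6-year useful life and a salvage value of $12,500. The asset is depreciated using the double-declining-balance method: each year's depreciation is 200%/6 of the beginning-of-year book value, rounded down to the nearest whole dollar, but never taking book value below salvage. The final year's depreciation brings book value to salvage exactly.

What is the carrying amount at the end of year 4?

$31,063

Depreciable base = $157,252 − $12,500 = $144,752.
Year 1: ⌊$157,252 × 200%/6⌋ = $52,417. Book value $104,835.
Year 2: ⌊$104,835 × 200%/6⌋ = $34,945. Book value $69,890.
Year 3: ⌊$69,890 × 200%/6⌋ = $23,296. Book value $46,594.
Year 4: ⌊$46,594 × 200%/6⌋ = $15,531. Book value $31,063.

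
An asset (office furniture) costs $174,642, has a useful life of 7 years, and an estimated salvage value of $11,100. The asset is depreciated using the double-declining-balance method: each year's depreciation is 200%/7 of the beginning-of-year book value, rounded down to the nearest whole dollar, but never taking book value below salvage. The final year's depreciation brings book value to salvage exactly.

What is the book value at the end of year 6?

$23,195

Depreciable base = $174,642 − $11,100 = $163,542.
Year 1: ⌊$174,642 × 200%/7⌋ = $49,897. Book value $124,745.
Year 2: ⌊$124,745 × 200%/7⌋ = $35,641. Book value $89,104.
Year 3: ⌊$89,104 × 200%/7⌋ = $25,458. Book value $63,646.
Year 4: ⌊$63,646 × 200%/7⌋ = $18,184. Book value $45,462.
Year 5: ⌊$45,462 × 200%/7⌋ = $12,989. Book value $32,473.
Year 6: ⌊$32,473 × 200%/7⌋ = $9,278. Book value $23,195.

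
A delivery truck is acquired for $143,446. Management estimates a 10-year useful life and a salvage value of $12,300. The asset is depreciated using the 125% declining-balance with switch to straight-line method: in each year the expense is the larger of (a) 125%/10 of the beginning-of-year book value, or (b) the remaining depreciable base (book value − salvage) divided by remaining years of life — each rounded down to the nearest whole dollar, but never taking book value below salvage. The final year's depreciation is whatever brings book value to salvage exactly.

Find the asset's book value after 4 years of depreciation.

Depreciable base = $143,446 − $12,300 = $131,146.
Year 1: DB = ⌊$143,446 × 125%/10⌋ = $17,930; SL = ⌊$131,146/10⌋ = $13,114 → take DB $17,930. Book value $125,516.
Year 2: DB = ⌊$125,516 × 125%/10⌋ = $15,689; SL = ⌊$113,216/9⌋ = $12,579 → take DB $15,689. Book value $109,827.
Year 3: DB = ⌊$109,827 × 125%/10⌋ = $13,728; SL = ⌊$97,527/8⌋ = $12,190 → take DB $13,728. Book value $96,099.
Year 4: DB = ⌊$96,099 × 125%/10⌋ = $12,012; SL = ⌊$83,799/7⌋ = $11,971 → take DB $12,012. Book value $84,087.

$84,087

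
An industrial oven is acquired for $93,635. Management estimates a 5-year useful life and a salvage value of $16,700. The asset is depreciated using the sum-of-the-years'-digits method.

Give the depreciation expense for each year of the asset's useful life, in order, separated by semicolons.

$25,645; $20,516; $15,387; $10,258; $5,129

Depreciable base = $93,635 − $16,700 = $76,935.
Sum of the years' digits = 5+4+3+2+1 = 15.
Year 1: $76,935 × 5/15 = $25,645. Book value $67,990.
Year 2: $76,935 × 4/15 = $20,516. Book value $47,474.
Year 3: $76,935 × 3/15 = $15,387. Book value $32,087.
Year 4: $76,935 × 2/15 = $10,258. Book value $21,829.
Year 5: $76,935 × 1/15 = $5,129. Book value $16,700.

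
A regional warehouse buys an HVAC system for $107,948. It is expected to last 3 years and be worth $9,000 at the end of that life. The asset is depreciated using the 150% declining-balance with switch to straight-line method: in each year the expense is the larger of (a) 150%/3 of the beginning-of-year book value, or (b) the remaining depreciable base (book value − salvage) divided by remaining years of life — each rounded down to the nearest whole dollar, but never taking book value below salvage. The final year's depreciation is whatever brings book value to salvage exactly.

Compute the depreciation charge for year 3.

$17,987

Depreciable base = $107,948 − $9,000 = $98,948.
Year 1: DB = ⌊$107,948 × 150%/3⌋ = $53,974; SL = ⌊$98,948/3⌋ = $32,982 → take DB $53,974. Book value $53,974.
Year 2: DB = ⌊$53,974 × 150%/3⌋ = $26,987; SL = ⌊$44,974/2⌋ = $22,487 → take DB $26,987. Book value $26,987.
Year 3 (final): $26,987 − $9,000 = $17,987. Book value $9,000.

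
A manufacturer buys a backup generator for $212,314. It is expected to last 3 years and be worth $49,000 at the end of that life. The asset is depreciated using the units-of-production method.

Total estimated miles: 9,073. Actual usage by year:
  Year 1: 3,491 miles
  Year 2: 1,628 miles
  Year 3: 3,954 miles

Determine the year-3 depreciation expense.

$71,172

Depreciable base = $212,314 − $49,000 = $163,314.
Rate = $163,314 / 9,073 miles = $18 per mile.
Year 1: 3,491 × $18 = $62,838. Book value $149,476.
Year 2: 1,628 × $18 = $29,304. Book value $120,172.
Year 3: 3,954 × $18 = $71,172. Book value $49,000.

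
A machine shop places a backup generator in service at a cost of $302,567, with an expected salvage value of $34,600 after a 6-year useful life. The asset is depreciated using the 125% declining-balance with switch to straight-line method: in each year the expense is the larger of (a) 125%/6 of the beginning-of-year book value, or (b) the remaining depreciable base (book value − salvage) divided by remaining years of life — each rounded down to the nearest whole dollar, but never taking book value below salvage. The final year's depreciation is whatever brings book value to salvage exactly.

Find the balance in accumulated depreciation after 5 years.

$229,458

Depreciable base = $302,567 − $34,600 = $267,967.
Year 1: DB = ⌊$302,567 × 125%/6⌋ = $63,034; SL = ⌊$267,967/6⌋ = $44,661 → take DB $63,034. Book value $239,533.
Year 2: DB = ⌊$239,533 × 125%/6⌋ = $49,902; SL = ⌊$204,933/5⌋ = $40,986 → take DB $49,902. Book value $189,631.
Year 3: DB = ⌊$189,631 × 125%/6⌋ = $39,506; SL = ⌊$155,031/4⌋ = $38,757 → take DB $39,506. Book value $150,125.
Year 4: DB = ⌊$150,125 × 125%/6⌋ = $31,276; SL = ⌊$115,525/3⌋ = $38,508 → take SL $38,508. Book value $111,617.
Year 5: DB = ⌊$111,617 × 125%/6⌋ = $23,253; SL = ⌊$77,017/2⌋ = $38,508 → take SL $38,508. Book value $73,109.
Accumulated through year 5 = $302,567 − $73,109 = $229,458.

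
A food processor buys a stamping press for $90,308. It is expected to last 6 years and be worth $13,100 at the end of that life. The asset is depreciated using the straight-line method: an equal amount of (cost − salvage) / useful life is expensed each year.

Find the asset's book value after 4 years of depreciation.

$38,836

Depreciable base = $90,308 − $13,100 = $77,208.
Annual expense = $77,208 / 6 = $12,868.
End of year 1: book value $77,440.
End of year 2: book value $64,572.
End of year 3: book value $51,704.
End of year 4: book value $38,836.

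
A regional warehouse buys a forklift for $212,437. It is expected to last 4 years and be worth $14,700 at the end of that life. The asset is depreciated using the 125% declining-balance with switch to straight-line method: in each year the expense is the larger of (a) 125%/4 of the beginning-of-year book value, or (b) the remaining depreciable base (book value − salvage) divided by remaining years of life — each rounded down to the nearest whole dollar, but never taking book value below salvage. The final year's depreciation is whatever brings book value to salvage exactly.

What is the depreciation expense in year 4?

$42,856

Depreciable base = $212,437 − $14,700 = $197,737.
Year 1: DB = ⌊$212,437 × 125%/4⌋ = $66,386; SL = ⌊$197,737/4⌋ = $49,434 → take DB $66,386. Book value $146,051.
Year 2: DB = ⌊$146,051 × 125%/4⌋ = $45,640; SL = ⌊$131,351/3⌋ = $43,783 → take DB $45,640. Book value $100,411.
Year 3: DB = ⌊$100,411 × 125%/4⌋ = $31,378; SL = ⌊$85,711/2⌋ = $42,855 → take SL $42,855. Book value $57,556.
Year 4 (final): $57,556 − $14,700 = $42,856. Book value $14,700.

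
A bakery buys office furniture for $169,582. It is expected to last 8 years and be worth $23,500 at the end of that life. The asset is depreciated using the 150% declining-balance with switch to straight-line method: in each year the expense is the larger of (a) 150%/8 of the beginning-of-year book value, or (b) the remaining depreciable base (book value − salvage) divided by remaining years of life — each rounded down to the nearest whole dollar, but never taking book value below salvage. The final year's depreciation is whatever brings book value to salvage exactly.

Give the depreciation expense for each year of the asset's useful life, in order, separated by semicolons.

$31,796; $25,834; $20,991; $17,055; $13,857; $12,183; $12,183; $12,183

Depreciable base = $169,582 − $23,500 = $146,082.
Year 1: DB = ⌊$169,582 × 150%/8⌋ = $31,796; SL = ⌊$146,082/8⌋ = $18,260 → take DB $31,796. Book value $137,786.
Year 2: DB = ⌊$137,786 × 150%/8⌋ = $25,834; SL = ⌊$114,286/7⌋ = $16,326 → take DB $25,834. Book value $111,952.
Year 3: DB = ⌊$111,952 × 150%/8⌋ = $20,991; SL = ⌊$88,452/6⌋ = $14,742 → take DB $20,991. Book value $90,961.
Year 4: DB = ⌊$90,961 × 150%/8⌋ = $17,055; SL = ⌊$67,461/5⌋ = $13,492 → take DB $17,055. Book value $73,906.
Year 5: DB = ⌊$73,906 × 150%/8⌋ = $13,857; SL = ⌊$50,406/4⌋ = $12,601 → take DB $13,857. Book value $60,049.
Year 6: DB = ⌊$60,049 × 150%/8⌋ = $11,259; SL = ⌊$36,549/3⌋ = $12,183 → take SL $12,183. Book value $47,866.
Year 7: DB = ⌊$47,866 × 150%/8⌋ = $8,974; SL = ⌊$24,366/2⌋ = $12,183 → take SL $12,183. Book value $35,683.
Year 8 (final): $35,683 − $23,500 = $12,183. Book value $23,500.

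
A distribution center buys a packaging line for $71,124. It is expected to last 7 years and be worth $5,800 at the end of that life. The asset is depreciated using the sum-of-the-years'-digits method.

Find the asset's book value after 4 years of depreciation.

Depreciable base = $71,124 − $5,800 = $65,324.
Sum of the years' digits = 7+6+5+4+3+2+1 = 28.
Year 1: $65,324 × 7/28 = $16,331. Book value $54,793.
Year 2: $65,324 × 6/28 = $13,998. Book value $40,795.
Year 3: $65,324 × 5/28 = $11,665. Book value $29,130.
Year 4: $65,324 × 4/28 = $9,332. Book value $19,798.

$19,798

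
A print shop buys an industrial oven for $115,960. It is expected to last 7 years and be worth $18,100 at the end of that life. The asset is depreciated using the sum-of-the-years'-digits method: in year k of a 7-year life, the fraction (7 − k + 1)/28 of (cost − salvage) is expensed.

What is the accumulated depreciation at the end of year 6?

$94,365

Depreciable base = $115,960 − $18,100 = $97,860.
Sum of the years' digits = 7+6+5+4+3+2+1 = 28.
Year 1: $97,860 × 7/28 = $24,465. Book value $91,495.
Year 2: $97,860 × 6/28 = $20,970. Book value $70,525.
Year 3: $97,860 × 5/28 = $17,475. Book value $53,050.
Year 4: $97,860 × 4/28 = $13,980. Book value $39,070.
Year 5: $97,860 × 3/28 = $10,485. Book value $28,585.
Year 6: $97,860 × 2/28 = $6,990. Book value $21,595.
Accumulated through year 6 = $115,960 − $21,595 = $94,365.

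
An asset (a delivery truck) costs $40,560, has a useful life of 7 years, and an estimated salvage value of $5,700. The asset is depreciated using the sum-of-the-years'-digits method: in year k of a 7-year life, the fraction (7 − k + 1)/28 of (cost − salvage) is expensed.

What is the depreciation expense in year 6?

$2,490

Depreciable base = $40,560 − $5,700 = $34,860.
Sum of the years' digits = 7+6+5+4+3+2+1 = 28.
Year 1: $34,860 × 7/28 = $8,715. Book value $31,845.
Year 2: $34,860 × 6/28 = $7,470. Book value $24,375.
Year 3: $34,860 × 5/28 = $6,225. Book value $18,150.
Year 4: $34,860 × 4/28 = $4,980. Book value $13,170.
Year 5: $34,860 × 3/28 = $3,735. Book value $9,435.
Year 6: $34,860 × 2/28 = $2,490. Book value $6,945.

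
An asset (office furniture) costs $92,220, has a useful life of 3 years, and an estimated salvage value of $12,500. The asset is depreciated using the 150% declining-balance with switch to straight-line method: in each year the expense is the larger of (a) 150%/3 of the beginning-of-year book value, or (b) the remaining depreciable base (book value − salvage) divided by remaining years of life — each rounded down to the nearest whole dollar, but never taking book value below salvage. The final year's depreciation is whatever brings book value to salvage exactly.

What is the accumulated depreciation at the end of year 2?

Depreciable base = $92,220 − $12,500 = $79,720.
Year 1: DB = ⌊$92,220 × 150%/3⌋ = $46,110; SL = ⌊$79,720/3⌋ = $26,573 → take DB $46,110. Book value $46,110.
Year 2: DB = ⌊$46,110 × 150%/3⌋ = $23,055; SL = ⌊$33,610/2⌋ = $16,805 → take DB $23,055. Book value $23,055.
Accumulated through year 2 = $92,220 − $23,055 = $69,165.

$69,165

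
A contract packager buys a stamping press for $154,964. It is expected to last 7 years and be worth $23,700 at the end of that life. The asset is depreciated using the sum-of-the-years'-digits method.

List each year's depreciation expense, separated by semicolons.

$32,816; $28,128; $23,440; $18,752; $14,064; $9,376; $4,688

Depreciable base = $154,964 − $23,700 = $131,264.
Sum of the years' digits = 7+6+5+4+3+2+1 = 28.
Year 1: $131,264 × 7/28 = $32,816. Book value $122,148.
Year 2: $131,264 × 6/28 = $28,128. Book value $94,020.
Year 3: $131,264 × 5/28 = $23,440. Book value $70,580.
Year 4: $131,264 × 4/28 = $18,752. Book value $51,828.
Year 5: $131,264 × 3/28 = $14,064. Book value $37,764.
Year 6: $131,264 × 2/28 = $9,376. Book value $28,388.
Year 7: $131,264 × 1/28 = $4,688. Book value $23,700.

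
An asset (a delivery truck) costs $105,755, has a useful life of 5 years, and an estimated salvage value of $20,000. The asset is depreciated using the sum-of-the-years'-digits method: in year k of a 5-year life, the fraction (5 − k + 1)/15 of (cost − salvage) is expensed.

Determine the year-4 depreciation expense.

Depreciable base = $105,755 − $20,000 = $85,755.
Sum of the years' digits = 5+4+3+2+1 = 15.
Year 1: $85,755 × 5/15 = $28,585. Book value $77,170.
Year 2: $85,755 × 4/15 = $22,868. Book value $54,302.
Year 3: $85,755 × 3/15 = $17,151. Book value $37,151.
Year 4: $85,755 × 2/15 = $11,434. Book value $25,717.

$11,434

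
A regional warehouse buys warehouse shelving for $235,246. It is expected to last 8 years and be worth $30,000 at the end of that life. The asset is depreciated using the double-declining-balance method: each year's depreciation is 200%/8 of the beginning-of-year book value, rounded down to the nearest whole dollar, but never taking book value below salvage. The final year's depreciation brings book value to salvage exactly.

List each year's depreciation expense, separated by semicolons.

$58,811; $44,108; $33,081; $24,811; $18,608; $13,956; $10,467; $1,404

Depreciable base = $235,246 − $30,000 = $205,246.
Year 1: ⌊$235,246 × 200%/8⌋ = $58,811. Book value $176,435.
Year 2: ⌊$176,435 × 200%/8⌋ = $44,108. Book value $132,327.
Year 3: ⌊$132,327 × 200%/8⌋ = $33,081. Book value $99,246.
Year 4: ⌊$99,246 × 200%/8⌋ = $24,811. Book value $74,435.
Year 5: ⌊$74,435 × 200%/8⌋ = $18,608. Book value $55,827.
Year 6: ⌊$55,827 × 200%/8⌋ = $13,956. Book value $41,871.
Year 7: ⌊$41,871 × 200%/8⌋ = $10,467. Book value $31,404.
Year 8 (final): $31,404 − $30,000 = $1,404. Book value $30,000.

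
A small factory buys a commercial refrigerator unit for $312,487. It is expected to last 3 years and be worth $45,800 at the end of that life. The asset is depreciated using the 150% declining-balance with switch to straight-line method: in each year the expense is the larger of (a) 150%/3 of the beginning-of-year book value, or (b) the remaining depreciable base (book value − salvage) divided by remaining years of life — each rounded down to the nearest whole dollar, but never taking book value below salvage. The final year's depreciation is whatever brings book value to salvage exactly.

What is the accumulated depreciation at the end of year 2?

$234,365

Depreciable base = $312,487 − $45,800 = $266,687.
Year 1: DB = ⌊$312,487 × 150%/3⌋ = $156,243; SL = ⌊$266,687/3⌋ = $88,895 → take DB $156,243. Book value $156,244.
Year 2: DB = ⌊$156,244 × 150%/3⌋ = $78,122; SL = ⌊$110,444/2⌋ = $55,222 → take DB $78,122. Book value $78,122.
Accumulated through year 2 = $312,487 − $78,122 = $234,365.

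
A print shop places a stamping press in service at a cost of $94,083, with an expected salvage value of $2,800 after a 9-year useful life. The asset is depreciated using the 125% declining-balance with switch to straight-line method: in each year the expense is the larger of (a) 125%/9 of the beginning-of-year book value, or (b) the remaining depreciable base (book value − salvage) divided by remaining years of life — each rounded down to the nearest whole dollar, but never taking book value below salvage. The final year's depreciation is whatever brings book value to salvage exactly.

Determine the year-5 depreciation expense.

$9,546

Depreciable base = $94,083 − $2,800 = $91,283.
Year 1: DB = ⌊$94,083 × 125%/9⌋ = $13,067; SL = ⌊$91,283/9⌋ = $10,142 → take DB $13,067. Book value $81,016.
Year 2: DB = ⌊$81,016 × 125%/9⌋ = $11,252; SL = ⌊$78,216/8⌋ = $9,777 → take DB $11,252. Book value $69,764.
Year 3: DB = ⌊$69,764 × 125%/9⌋ = $9,689; SL = ⌊$66,964/7⌋ = $9,566 → take DB $9,689. Book value $60,075.
Year 4: DB = ⌊$60,075 × 125%/9⌋ = $8,343; SL = ⌊$57,275/6⌋ = $9,545 → take SL $9,545. Book value $50,530.
Year 5: DB = ⌊$50,530 × 125%/9⌋ = $7,018; SL = ⌊$47,730/5⌋ = $9,546 → take SL $9,546. Book value $40,984.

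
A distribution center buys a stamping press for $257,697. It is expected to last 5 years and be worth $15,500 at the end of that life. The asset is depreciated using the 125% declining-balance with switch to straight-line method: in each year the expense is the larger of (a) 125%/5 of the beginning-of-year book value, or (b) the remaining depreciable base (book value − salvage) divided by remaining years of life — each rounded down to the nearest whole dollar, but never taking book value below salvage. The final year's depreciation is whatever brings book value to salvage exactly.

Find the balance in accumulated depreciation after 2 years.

$112,742

Depreciable base = $257,697 − $15,500 = $242,197.
Year 1: DB = ⌊$257,697 × 125%/5⌋ = $64,424; SL = ⌊$242,197/5⌋ = $48,439 → take DB $64,424. Book value $193,273.
Year 2: DB = ⌊$193,273 × 125%/5⌋ = $48,318; SL = ⌊$177,773/4⌋ = $44,443 → take DB $48,318. Book value $144,955.
Accumulated through year 2 = $257,697 − $144,955 = $112,742.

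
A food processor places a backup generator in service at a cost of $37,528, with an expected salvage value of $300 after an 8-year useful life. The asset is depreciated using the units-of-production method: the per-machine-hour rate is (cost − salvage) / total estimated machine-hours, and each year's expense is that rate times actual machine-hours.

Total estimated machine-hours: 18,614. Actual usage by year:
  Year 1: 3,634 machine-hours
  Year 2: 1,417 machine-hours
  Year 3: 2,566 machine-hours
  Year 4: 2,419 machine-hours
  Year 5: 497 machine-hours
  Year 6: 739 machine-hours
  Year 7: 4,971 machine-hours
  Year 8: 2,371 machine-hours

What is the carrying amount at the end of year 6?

$14,984

Depreciable base = $37,528 − $300 = $37,228.
Rate = $37,228 / 18,614 machine-hours = $2 per machine-hour.
Year 1: 3,634 × $2 = $7,268. Book value $30,260.
Year 2: 1,417 × $2 = $2,834. Book value $27,426.
Year 3: 2,566 × $2 = $5,132. Book value $22,294.
Year 4: 2,419 × $2 = $4,838. Book value $17,456.
Year 5: 497 × $2 = $994. Book value $16,462.
Year 6: 739 × $2 = $1,478. Book value $14,984.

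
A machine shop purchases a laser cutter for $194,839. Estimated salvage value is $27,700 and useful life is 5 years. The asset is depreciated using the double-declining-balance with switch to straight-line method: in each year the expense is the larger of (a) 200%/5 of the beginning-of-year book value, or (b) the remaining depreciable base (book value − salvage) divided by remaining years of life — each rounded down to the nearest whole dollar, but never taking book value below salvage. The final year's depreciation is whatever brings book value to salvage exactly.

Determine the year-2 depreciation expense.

$46,761

Depreciable base = $194,839 − $27,700 = $167,139.
Year 1: DB = ⌊$194,839 × 200%/5⌋ = $77,935; SL = ⌊$167,139/5⌋ = $33,427 → take DB $77,935. Book value $116,904.
Year 2: DB = ⌊$116,904 × 200%/5⌋ = $46,761; SL = ⌊$89,204/4⌋ = $22,301 → take DB $46,761. Book value $70,143.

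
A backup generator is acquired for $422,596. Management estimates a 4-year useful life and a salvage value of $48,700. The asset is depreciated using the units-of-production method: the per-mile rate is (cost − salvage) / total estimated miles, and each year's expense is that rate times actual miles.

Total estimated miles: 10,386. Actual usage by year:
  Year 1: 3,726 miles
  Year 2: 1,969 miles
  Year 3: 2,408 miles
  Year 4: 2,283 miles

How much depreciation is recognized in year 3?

Depreciable base = $422,596 − $48,700 = $373,896.
Rate = $373,896 / 10,386 miles = $36 per mile.
Year 1: 3,726 × $36 = $134,136. Book value $288,460.
Year 2: 1,969 × $36 = $70,884. Book value $217,576.
Year 3: 2,408 × $36 = $86,688. Book value $130,888.

$86,688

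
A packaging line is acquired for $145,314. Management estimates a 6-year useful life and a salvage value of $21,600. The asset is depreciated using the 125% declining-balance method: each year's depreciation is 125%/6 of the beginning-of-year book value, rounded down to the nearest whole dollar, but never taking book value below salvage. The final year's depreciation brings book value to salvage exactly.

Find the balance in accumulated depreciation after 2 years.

$54,239

Depreciable base = $145,314 − $21,600 = $123,714.
Year 1: ⌊$145,314 × 125%/6⌋ = $30,273. Book value $115,041.
Year 2: ⌊$115,041 × 125%/6⌋ = $23,966. Book value $91,075.
Accumulated through year 2 = $145,314 − $91,075 = $54,239.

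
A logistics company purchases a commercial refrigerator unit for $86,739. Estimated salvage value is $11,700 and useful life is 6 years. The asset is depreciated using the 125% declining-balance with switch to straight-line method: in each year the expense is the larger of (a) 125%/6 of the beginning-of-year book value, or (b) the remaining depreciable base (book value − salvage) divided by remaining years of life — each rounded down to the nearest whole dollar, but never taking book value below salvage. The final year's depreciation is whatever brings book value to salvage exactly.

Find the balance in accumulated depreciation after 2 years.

$32,376

Depreciable base = $86,739 − $11,700 = $75,039.
Year 1: DB = ⌊$86,739 × 125%/6⌋ = $18,070; SL = ⌊$75,039/6⌋ = $12,506 → take DB $18,070. Book value $68,669.
Year 2: DB = ⌊$68,669 × 125%/6⌋ = $14,306; SL = ⌊$56,969/5⌋ = $11,393 → take DB $14,306. Book value $54,363.
Accumulated through year 2 = $86,739 − $54,363 = $32,376.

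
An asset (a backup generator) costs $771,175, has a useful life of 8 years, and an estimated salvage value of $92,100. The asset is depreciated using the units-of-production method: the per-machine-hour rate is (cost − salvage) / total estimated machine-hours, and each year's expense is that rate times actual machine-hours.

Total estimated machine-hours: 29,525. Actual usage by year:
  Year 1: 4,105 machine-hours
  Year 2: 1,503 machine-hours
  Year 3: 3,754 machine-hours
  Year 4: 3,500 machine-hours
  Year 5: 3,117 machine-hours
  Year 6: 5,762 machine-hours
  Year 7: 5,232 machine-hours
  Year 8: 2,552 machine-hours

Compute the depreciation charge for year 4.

Depreciable base = $771,175 − $92,100 = $679,075.
Rate = $679,075 / 29,525 machine-hours = $23 per machine-hour.
Year 1: 4,105 × $23 = $94,415. Book value $676,760.
Year 2: 1,503 × $23 = $34,569. Book value $642,191.
Year 3: 3,754 × $23 = $86,342. Book value $555,849.
Year 4: 3,500 × $23 = $80,500. Book value $475,349.

$80,500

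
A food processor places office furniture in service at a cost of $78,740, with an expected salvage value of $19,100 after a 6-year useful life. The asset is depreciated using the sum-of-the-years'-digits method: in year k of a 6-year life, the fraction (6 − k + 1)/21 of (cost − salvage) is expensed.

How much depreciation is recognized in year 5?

$5,680

Depreciable base = $78,740 − $19,100 = $59,640.
Sum of the years' digits = 6+5+4+3+2+1 = 21.
Year 1: $59,640 × 6/21 = $17,040. Book value $61,700.
Year 2: $59,640 × 5/21 = $14,200. Book value $47,500.
Year 3: $59,640 × 4/21 = $11,360. Book value $36,140.
Year 4: $59,640 × 3/21 = $8,520. Book value $27,620.
Year 5: $59,640 × 2/21 = $5,680. Book value $21,940.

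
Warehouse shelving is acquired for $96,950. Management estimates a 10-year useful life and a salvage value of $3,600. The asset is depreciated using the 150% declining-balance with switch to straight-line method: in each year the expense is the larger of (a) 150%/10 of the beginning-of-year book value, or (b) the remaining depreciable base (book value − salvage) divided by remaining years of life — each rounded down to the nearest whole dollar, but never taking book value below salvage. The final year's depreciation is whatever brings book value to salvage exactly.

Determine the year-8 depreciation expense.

$7,835

Depreciable base = $96,950 − $3,600 = $93,350.
Year 1: DB = ⌊$96,950 × 150%/10⌋ = $14,542; SL = ⌊$93,350/10⌋ = $9,335 → take DB $14,542. Book value $82,408.
Year 2: DB = ⌊$82,408 × 150%/10⌋ = $12,361; SL = ⌊$78,808/9⌋ = $8,756 → take DB $12,361. Book value $70,047.
Year 3: DB = ⌊$70,047 × 150%/10⌋ = $10,507; SL = ⌊$66,447/8⌋ = $8,305 → take DB $10,507. Book value $59,540.
Year 4: DB = ⌊$59,540 × 150%/10⌋ = $8,931; SL = ⌊$55,940/7⌋ = $7,991 → take DB $8,931. Book value $50,609.
Year 5: DB = ⌊$50,609 × 150%/10⌋ = $7,591; SL = ⌊$47,009/6⌋ = $7,834 → take SL $7,834. Book value $42,775.
Year 6: DB = ⌊$42,775 × 150%/10⌋ = $6,416; SL = ⌊$39,175/5⌋ = $7,835 → take SL $7,835. Book value $34,940.
Year 7: DB = ⌊$34,940 × 150%/10⌋ = $5,241; SL = ⌊$31,340/4⌋ = $7,835 → take SL $7,835. Book value $27,105.
Year 8: DB = ⌊$27,105 × 150%/10⌋ = $4,065; SL = ⌊$23,505/3⌋ = $7,835 → take SL $7,835. Book value $19,270.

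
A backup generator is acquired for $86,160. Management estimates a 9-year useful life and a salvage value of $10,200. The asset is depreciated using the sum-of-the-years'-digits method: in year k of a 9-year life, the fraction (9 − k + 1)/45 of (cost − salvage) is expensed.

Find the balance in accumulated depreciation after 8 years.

$74,272

Depreciable base = $86,160 − $10,200 = $75,960.
Sum of the years' digits = 9+8+7+6+5+4+3+2+1 = 45.
Year 1: $75,960 × 9/45 = $15,192. Book value $70,968.
Year 2: $75,960 × 8/45 = $13,504. Book value $57,464.
Year 3: $75,960 × 7/45 = $11,816. Book value $45,648.
Year 4: $75,960 × 6/45 = $10,128. Book value $35,520.
Year 5: $75,960 × 5/45 = $8,440. Book value $27,080.
Year 6: $75,960 × 4/45 = $6,752. Book value $20,328.
Year 7: $75,960 × 3/45 = $5,064. Book value $15,264.
Year 8: $75,960 × 2/45 = $3,376. Book value $11,888.
Accumulated through year 8 = $86,160 − $11,888 = $74,272.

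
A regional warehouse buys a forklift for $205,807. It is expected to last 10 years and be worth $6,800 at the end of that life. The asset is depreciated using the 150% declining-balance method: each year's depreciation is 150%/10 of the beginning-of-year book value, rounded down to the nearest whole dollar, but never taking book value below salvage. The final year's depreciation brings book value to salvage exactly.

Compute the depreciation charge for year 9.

Depreciable base = $205,807 − $6,800 = $199,007.
Year 1: ⌊$205,807 × 150%/10⌋ = $30,871. Book value $174,936.
Year 2: ⌊$174,936 × 150%/10⌋ = $26,240. Book value $148,696.
Year 3: ⌊$148,696 × 150%/10⌋ = $22,304. Book value $126,392.
Year 4: ⌊$126,392 × 150%/10⌋ = $18,958. Book value $107,434.
Year 5: ⌊$107,434 × 150%/10⌋ = $16,115. Book value $91,319.
Year 6: ⌊$91,319 × 150%/10⌋ = $13,697. Book value $77,622.
Year 7: ⌊$77,622 × 150%/10⌋ = $11,643. Book value $65,979.
Year 8: ⌊$65,979 × 150%/10⌋ = $9,896. Book value $56,083.
Year 9: ⌊$56,083 × 150%/10⌋ = $8,412. Book value $47,671.

$8,412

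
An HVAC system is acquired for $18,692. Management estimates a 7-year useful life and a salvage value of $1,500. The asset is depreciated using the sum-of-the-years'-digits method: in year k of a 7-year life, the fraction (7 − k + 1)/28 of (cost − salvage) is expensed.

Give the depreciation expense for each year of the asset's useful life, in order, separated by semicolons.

$4,298; $3,684; $3,070; $2,456; $1,842; $1,228; $614

Depreciable base = $18,692 − $1,500 = $17,192.
Sum of the years' digits = 7+6+5+4+3+2+1 = 28.
Year 1: $17,192 × 7/28 = $4,298. Book value $14,394.
Year 2: $17,192 × 6/28 = $3,684. Book value $10,710.
Year 3: $17,192 × 5/28 = $3,070. Book value $7,640.
Year 4: $17,192 × 4/28 = $2,456. Book value $5,184.
Year 5: $17,192 × 3/28 = $1,842. Book value $3,342.
Year 6: $17,192 × 2/28 = $1,228. Book value $2,114.
Year 7: $17,192 × 1/28 = $614. Book value $1,500.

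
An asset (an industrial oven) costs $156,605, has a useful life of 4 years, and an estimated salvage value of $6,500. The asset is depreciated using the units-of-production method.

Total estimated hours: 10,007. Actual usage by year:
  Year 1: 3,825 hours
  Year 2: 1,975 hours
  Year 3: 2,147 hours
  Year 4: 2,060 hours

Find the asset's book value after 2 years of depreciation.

$69,605

Depreciable base = $156,605 − $6,500 = $150,105.
Rate = $150,105 / 10,007 hours = $15 per hour.
Year 1: 3,825 × $15 = $57,375. Book value $99,230.
Year 2: 1,975 × $15 = $29,625. Book value $69,605.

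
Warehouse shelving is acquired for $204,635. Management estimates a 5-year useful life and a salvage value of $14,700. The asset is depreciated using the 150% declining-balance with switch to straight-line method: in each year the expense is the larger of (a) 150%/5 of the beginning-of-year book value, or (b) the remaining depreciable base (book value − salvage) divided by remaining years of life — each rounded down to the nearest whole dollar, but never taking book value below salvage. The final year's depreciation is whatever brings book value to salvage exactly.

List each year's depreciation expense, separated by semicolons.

$61,390; $42,973; $30,081; $27,745; $27,746

Depreciable base = $204,635 − $14,700 = $189,935.
Year 1: DB = ⌊$204,635 × 150%/5⌋ = $61,390; SL = ⌊$189,935/5⌋ = $37,987 → take DB $61,390. Book value $143,245.
Year 2: DB = ⌊$143,245 × 150%/5⌋ = $42,973; SL = ⌊$128,545/4⌋ = $32,136 → take DB $42,973. Book value $100,272.
Year 3: DB = ⌊$100,272 × 150%/5⌋ = $30,081; SL = ⌊$85,572/3⌋ = $28,524 → take DB $30,081. Book value $70,191.
Year 4: DB = ⌊$70,191 × 150%/5⌋ = $21,057; SL = ⌊$55,491/2⌋ = $27,745 → take SL $27,745. Book value $42,446.
Year 5 (final): $42,446 − $14,700 = $27,746. Book value $14,700.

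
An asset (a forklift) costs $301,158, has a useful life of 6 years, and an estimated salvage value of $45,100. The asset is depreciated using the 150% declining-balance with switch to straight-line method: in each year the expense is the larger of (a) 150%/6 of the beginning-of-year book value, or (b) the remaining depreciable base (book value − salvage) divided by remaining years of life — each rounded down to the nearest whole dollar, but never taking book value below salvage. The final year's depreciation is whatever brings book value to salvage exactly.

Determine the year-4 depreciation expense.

Depreciable base = $301,158 − $45,100 = $256,058.
Year 1: DB = ⌊$301,158 × 150%/6⌋ = $75,289; SL = ⌊$256,058/6⌋ = $42,676 → take DB $75,289. Book value $225,869.
Year 2: DB = ⌊$225,869 × 150%/6⌋ = $56,467; SL = ⌊$180,769/5⌋ = $36,153 → take DB $56,467. Book value $169,402.
Year 3: DB = ⌊$169,402 × 150%/6⌋ = $42,350; SL = ⌊$124,302/4⌋ = $31,075 → take DB $42,350. Book value $127,052.
Year 4: DB = ⌊$127,052 × 150%/6⌋ = $31,763; SL = ⌊$81,952/3⌋ = $27,317 → take DB $31,763. Book value $95,289.

$31,763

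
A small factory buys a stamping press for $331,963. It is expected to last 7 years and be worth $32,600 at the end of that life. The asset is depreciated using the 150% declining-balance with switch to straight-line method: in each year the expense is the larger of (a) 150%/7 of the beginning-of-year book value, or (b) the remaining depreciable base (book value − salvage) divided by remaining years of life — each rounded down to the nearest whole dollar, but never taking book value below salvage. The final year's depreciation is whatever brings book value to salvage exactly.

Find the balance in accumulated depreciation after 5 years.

$236,750

Depreciable base = $331,963 − $32,600 = $299,363.
Year 1: DB = ⌊$331,963 × 150%/7⌋ = $71,134; SL = ⌊$299,363/7⌋ = $42,766 → take DB $71,134. Book value $260,829.
Year 2: DB = ⌊$260,829 × 150%/7⌋ = $55,891; SL = ⌊$228,229/6⌋ = $38,038 → take DB $55,891. Book value $204,938.
Year 3: DB = ⌊$204,938 × 150%/7⌋ = $43,915; SL = ⌊$172,338/5⌋ = $34,467 → take DB $43,915. Book value $161,023.
Year 4: DB = ⌊$161,023 × 150%/7⌋ = $34,504; SL = ⌊$128,423/4⌋ = $32,105 → take DB $34,504. Book value $126,519.
Year 5: DB = ⌊$126,519 × 150%/7⌋ = $27,111; SL = ⌊$93,919/3⌋ = $31,306 → take SL $31,306. Book value $95,213.
Accumulated through year 5 = $331,963 − $95,213 = $236,750.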